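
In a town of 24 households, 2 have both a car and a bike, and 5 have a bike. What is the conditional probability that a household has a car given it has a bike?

P(A ∩ B) = 2/24 = 1/12
P(B) = 5/24
P(A|B) = P(A ∩ B) / P(B) = (1/12) / (5/24) = 2/5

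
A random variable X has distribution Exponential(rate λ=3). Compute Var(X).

For X ~ Exponential(rate λ=3):
Var(X) = \frac{1}{9}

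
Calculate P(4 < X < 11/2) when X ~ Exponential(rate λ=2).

P(4 < X < 11/2) = ∫_{4}^{11/2} f(x) dx
where f(x) = 2 e^{- 2 x}
= - \frac{1 - e^{3}}{e^{11}}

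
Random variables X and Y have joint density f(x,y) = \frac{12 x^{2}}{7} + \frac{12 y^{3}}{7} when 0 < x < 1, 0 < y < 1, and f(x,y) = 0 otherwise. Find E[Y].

E[Y] = ∫_0^1 ∫_0^1 y × f(x,y) dx dy
= \frac{22}{35}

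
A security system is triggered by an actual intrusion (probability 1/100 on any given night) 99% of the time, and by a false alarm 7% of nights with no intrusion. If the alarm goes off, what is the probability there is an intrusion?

Let D = the rare event, + = positive/flagged.
P(D) = 1/100
P(+|D) = 99/100
P(+|D') = 7/100
P(+) = P(+|D)P(D) + P(+|D')P(D')
     = \frac{99}{100} × \frac{1}{100} + \frac{7}{100} × \frac{99}{100}
     = \frac{99}{1250}
P(D|+) = P(+|D)P(D)/P(+) = \frac{1}{8}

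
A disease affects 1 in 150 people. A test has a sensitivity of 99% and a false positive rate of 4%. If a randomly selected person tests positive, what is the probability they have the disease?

Let D = the rare event, + = positive/flagged.
P(D) = 1/150
P(+|D) = 99/100
P(+|D') = 4/100 = 1/25
P(+) = P(+|D)P(D) + P(+|D')P(D')
     = \frac{99}{100} × \frac{1}{150} + \frac{1}{25} × \frac{149}{150}
     = \frac{139}{3000}
P(D|+) = P(+|D)P(D)/P(+) = \frac{99}{695}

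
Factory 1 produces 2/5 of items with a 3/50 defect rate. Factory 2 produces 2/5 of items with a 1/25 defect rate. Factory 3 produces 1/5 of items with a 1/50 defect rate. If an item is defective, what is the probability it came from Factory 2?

Using Bayes' theorem:
P(F1) = 2/5, P(D|F1) = 3/50
P(F2) = 2/5, P(D|F2) = 1/25
P(F3) = 1/5, P(D|F3) = 1/50
P(D) = P(D|F1)P(F1) + P(D|F2)P(F2) + P(D|F3)P(F3)
     = \frac{11}{250}
P(F2|D) = P(D|F2)P(F2) / P(D)
= \frac{4}{11}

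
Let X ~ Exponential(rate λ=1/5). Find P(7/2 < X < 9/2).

P(7/2 < X < 9/2) = ∫_{7/2}^{9/2} f(x) dx
where f(x) = \frac{e^{- \frac{x}{5}}}{5}
= - \frac{1 - e^{\frac{1}{5}}}{e^{\frac{9}{10}}}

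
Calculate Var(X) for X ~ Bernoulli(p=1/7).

For X ~ Bernoulli(p=1/7):
Var(X) = \frac{6}{49}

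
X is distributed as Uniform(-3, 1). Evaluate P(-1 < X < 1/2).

P(-1 < X < 1/2) = ∫_{-1}^{1/2} f(x) dx
where f(x) = \frac{1}{4}
= \frac{3}{8}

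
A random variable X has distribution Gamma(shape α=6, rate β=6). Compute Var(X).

For X ~ Gamma(shape α=6, rate β=6):
Var(X) = \frac{1}{6}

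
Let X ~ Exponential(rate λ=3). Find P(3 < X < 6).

P(3 < X < 6) = ∫_{3}^{6} f(x) dx
where f(x) = 3 e^{- 3 x}
= - \frac{1 - e^{9}}{e^{18}}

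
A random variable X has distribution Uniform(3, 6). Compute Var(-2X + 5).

For X ~ Uniform(3, 6):
Var(X) = \frac{3}{4}
Var(-2X + 5) = (-2)² × Var(X) = 4 × \frac{3}{4} = 3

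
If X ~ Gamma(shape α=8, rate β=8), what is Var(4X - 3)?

For X ~ Gamma(shape α=8, rate β=8):
Var(X) = \frac{1}{8}
Var(4X - 3) = (4)² × Var(X) = 16 × \frac{1}{8} = 2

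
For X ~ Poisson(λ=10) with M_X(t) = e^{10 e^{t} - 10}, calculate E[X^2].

To find E[X^2], compute M^(2)(0):
M^(1)(t) = 10 e^{t} e^{10 e^{t} - 10}
M^(2)(t) = 100 e^{2 t} e^{10 e^{t} - 10} + 10 e^{t} e^{10 e^{t} - 10}
M^(2)(0) = 110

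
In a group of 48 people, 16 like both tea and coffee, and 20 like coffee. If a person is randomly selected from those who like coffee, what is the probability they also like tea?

P(A ∩ B) = 16/48 = 1/3
P(B) = 20/48 = 5/12
P(A|B) = P(A ∩ B) / P(B) = (1/3) / (5/12) = 4/5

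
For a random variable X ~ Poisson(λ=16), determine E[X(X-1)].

E[X(X-1)] = E[X² - X] = E[X²] - E[X]
E[X] = 16
E[X²] = Var(X) + (E[X])² = 16 + (16)² = 272
E[X(X-1)] = 272 - 16 = 256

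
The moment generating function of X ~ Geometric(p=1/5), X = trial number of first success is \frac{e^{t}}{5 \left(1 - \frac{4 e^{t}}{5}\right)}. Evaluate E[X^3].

To find E[X^3], compute M^(3)(0):
M^(1)(t) = \frac{e^{t}}{5 \left(1 - \frac{4 e^{t}}{5}\right)} + \frac{4 e^{2 t}}{25 \left(1 - \frac{4 e^{t}}{5}\right)^{2}}
M^(2)(t) = \frac{e^{t}}{5 \left(1 - \frac{4 e^{t}}{5}\right)} + \frac{12 e^{2 t}}{25 \left(1 - \frac{4 e^{t}}{5}\right)^{2}} + \frac{32 e^{3 t}}{125 \left(1 - \frac{4 e^{t}}{5}\right)^{3}}
M^(3)(t) = \frac{e^{t}}{5 \left(1 - \frac{4 e^{t}}{5}\right)} + \frac{28 e^{2 t}}{25 \left(1 - \frac{4 e^{t}}{5}\right)^{2}} + \frac{192 e^{3 t}}{125 \left(1 - \frac{4 e^{t}}{5}\right)^{3}} + \frac{384 e^{4 t}}{625 \left(1 - \frac{4 e^{t}}{5}\right)^{4}}
M^(3)(0) = 605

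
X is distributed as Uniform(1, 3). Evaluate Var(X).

For X ~ Uniform(1, 3):
Var(X) = \frac{1}{3}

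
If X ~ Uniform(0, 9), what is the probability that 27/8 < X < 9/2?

P(27/8 < X < 9/2) = ∫_{27/8}^{9/2} f(x) dx
where f(x) = \frac{1}{9}
= \frac{1}{8}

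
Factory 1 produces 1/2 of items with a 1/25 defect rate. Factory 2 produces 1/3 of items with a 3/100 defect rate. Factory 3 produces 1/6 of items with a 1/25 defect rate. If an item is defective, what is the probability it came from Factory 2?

Using Bayes' theorem:
P(F1) = 1/2, P(D|F1) = 1/25
P(F2) = 1/3, P(D|F2) = 3/100
P(F3) = 1/6, P(D|F3) = 1/25
P(D) = P(D|F1)P(F1) + P(D|F2)P(F2) + P(D|F3)P(F3)
     = \frac{11}{300}
P(F2|D) = P(D|F2)P(F2) / P(D)
= \frac{3}{11}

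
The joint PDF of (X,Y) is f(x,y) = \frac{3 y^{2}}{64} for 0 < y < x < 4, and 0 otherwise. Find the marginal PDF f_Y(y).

f_Y(y) = ∫_y^4 \frac{3 y^{2}}{64} dx = \frac{3 y^{2} \left(4 - y\right)}{64}
for 0 < y < 4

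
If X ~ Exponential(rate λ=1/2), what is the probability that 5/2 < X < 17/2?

P(5/2 < X < 17/2) = ∫_{5/2}^{17/2} f(x) dx
where f(x) = \frac{e^{- \frac{x}{2}}}{2}
= - \frac{1 - e^{3}}{e^{\frac{17}{4}}}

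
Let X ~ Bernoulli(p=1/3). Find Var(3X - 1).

For X ~ Bernoulli(p=1/3):
Var(X) = \frac{2}{9}
Var(3X - 1) = (3)² × Var(X) = 9 × \frac{2}{9} = 2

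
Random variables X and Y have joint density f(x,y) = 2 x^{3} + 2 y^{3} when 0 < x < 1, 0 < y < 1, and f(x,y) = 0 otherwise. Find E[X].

E[X] = ∫_0^1 ∫_0^1 x × f(x,y) dy dx
= ∫_0^1 ∫_0^1 x × (2 x^{3} + 2 y^{3}) dy dx
= \frac{13}{20}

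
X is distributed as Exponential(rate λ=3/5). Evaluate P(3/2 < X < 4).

P(3/2 < X < 4) = ∫_{3/2}^{4} f(x) dx
where f(x) = \frac{3 e^{- \frac{3 x}{5}}}{5}
= - \frac{1}{e^{\frac{12}{5}}} + e^{- \frac{9}{10}}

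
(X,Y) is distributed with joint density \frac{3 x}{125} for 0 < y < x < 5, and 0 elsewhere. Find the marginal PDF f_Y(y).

f_Y(y) = ∫_y^5 \frac{3 x}{125} dx = \frac{3}{10} - \frac{3 y^{2}}{250}
for 0 < y < 5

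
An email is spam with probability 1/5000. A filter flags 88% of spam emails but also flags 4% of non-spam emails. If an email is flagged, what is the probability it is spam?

Let D = the rare event, + = positive/flagged.
P(D) = 1/5000
P(+|D) = 88/100 = 22/25
P(+|D') = 4/100 = 1/25
P(+) = P(+|D)P(D) + P(+|D')P(D')
     = \frac{22}{25} × \frac{1}{5000} + \frac{1}{25} × \frac{4999}{5000}
     = \frac{5021}{125000}
P(D|+) = P(+|D)P(D)/P(+) = \frac{22}{5021}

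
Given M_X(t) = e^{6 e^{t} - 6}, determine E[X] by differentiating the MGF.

To find E[X], compute M^(1)(0):
M^(1)(t) = 6 e^{t} e^{6 e^{t} - 6}
M^(1)(0) = 6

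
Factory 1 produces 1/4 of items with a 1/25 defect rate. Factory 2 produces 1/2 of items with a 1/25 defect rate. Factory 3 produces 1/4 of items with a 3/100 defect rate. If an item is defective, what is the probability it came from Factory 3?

Using Bayes' theorem:
P(F1) = 1/4, P(D|F1) = 1/25
P(F2) = 1/2, P(D|F2) = 1/25
P(F3) = 1/4, P(D|F3) = 3/100
P(D) = P(D|F1)P(F1) + P(D|F2)P(F2) + P(D|F3)P(F3)
     = \frac{3}{80}
P(F3|D) = P(D|F3)P(F3) / P(D)
= \frac{1}{5}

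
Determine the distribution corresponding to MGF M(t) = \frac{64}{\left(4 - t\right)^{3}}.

The MGF M(t) = \frac{64}{\left(4 - t\right)^{3}} is the standard form for the Gamma distribution.
Comparing with the known MGF formula identifies: Gamma(shape α=3, rate β=4)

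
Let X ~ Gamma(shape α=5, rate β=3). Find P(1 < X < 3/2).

P(1 < X < 3/2) = ∫_{1}^{3/2} f(x) dx
where f(x) = \frac{81 x^{4} e^{- 3 x}}{8}
= - \frac{6131}{128 e^{\frac{9}{2}}} + \frac{131}{8 e^{3}}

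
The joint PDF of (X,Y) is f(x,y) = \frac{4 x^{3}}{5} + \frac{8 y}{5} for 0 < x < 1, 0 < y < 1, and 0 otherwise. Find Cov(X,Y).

E[XY] = ∫∫ xy × f(x,y) dx dy = \frac{26}{75}
E[X] = \frac{14}{25}
E[Y] = \frac{19}{30}
Cov(X,Y) = E[XY] - E[X]E[Y] = - \frac{1}{125}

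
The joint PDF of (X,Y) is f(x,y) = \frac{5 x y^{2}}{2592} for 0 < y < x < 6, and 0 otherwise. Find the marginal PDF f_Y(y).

f_Y(y) = ∫_y^6 \frac{5 x y^{2}}{2592} dx = \frac{5 y^{2} \left(36 - y^{2}\right)}{5184}
for 0 < y < 6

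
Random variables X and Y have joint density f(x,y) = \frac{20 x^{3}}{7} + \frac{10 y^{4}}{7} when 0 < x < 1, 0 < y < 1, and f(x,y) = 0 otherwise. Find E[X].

E[X] = ∫_0^1 ∫_0^1 x × f(x,y) dy dx
= ∫_0^1 ∫_0^1 x × (\frac{20 x^{3}}{7} + \frac{10 y^{4}}{7}) dy dx
= \frac{5}{7}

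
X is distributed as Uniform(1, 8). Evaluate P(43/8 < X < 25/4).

P(43/8 < X < 25/4) = ∫_{43/8}^{25/4} f(x) dx
where f(x) = \frac{1}{7}
= \frac{1}{8}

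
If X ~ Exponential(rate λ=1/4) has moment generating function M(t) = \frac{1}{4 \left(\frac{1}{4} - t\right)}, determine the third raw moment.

To find E[X^3], compute M^(3)(0):
M^(1)(t) = \frac{1}{4 \left(\frac{1}{4} - t\right)^{2}}
M^(2)(t) = \frac{1}{2 \left(\frac{1}{4} - t\right)^{3}}
M^(3)(t) = \frac{3}{2 \left(\frac{1}{4} - t\right)^{4}}
M^(3)(0) = 384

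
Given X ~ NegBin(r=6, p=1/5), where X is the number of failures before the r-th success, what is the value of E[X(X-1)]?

E[X(X-1)] = E[X² - X] = E[X²] - E[X]
E[X] = 24
E[X²] = Var(X) + (E[X])² = 120 + (24)² = 696
E[X(X-1)] = 696 - 24 = 672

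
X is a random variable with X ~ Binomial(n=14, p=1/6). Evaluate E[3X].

For X ~ Binomial(n=14, p=1/6):
E[X] = \frac{7}{3}
E[3X] = 3 × E[X] + 0 = 7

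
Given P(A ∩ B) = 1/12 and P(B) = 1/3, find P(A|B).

P(A|B) = P(A ∩ B) / P(B)
= (1/12) / (1/3)
= 1/4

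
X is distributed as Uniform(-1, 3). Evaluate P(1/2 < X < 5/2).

P(1/2 < X < 5/2) = ∫_{1/2}^{5/2} f(x) dx
where f(x) = \frac{1}{4}
= \frac{1}{2}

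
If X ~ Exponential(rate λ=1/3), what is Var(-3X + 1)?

For X ~ Exponential(rate λ=1/3):
Var(X) = 9
Var(-3X + 1) = (-3)² × Var(X) = 9 × 9 = 81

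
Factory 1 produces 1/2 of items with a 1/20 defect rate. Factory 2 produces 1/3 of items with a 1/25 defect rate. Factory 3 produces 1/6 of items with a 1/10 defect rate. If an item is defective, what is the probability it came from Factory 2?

Using Bayes' theorem:
P(F1) = 1/2, P(D|F1) = 1/20
P(F2) = 1/3, P(D|F2) = 1/25
P(F3) = 1/6, P(D|F3) = 1/10
P(D) = P(D|F1)P(F1) + P(D|F2)P(F2) + P(D|F3)P(F3)
     = \frac{11}{200}
P(F2|D) = P(D|F2)P(F2) / P(D)
= \frac{8}{33}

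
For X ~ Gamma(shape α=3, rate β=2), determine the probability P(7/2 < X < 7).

P(7/2 < X < 7) = ∫_{7/2}^{7} f(x) dx
where f(x) = 4 x^{2} e^{- 2 x}
= \frac{-226 + 65 e^{7}}{2 e^{14}}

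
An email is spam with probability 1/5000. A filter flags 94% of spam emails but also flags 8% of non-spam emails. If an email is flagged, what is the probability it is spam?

Let D = the rare event, + = positive/flagged.
P(D) = 1/5000
P(+|D) = 94/100 = 47/50
P(+|D') = 8/100 = 2/25
P(+) = P(+|D)P(D) + P(+|D')P(D')
     = \frac{47}{50} × \frac{1}{5000} + \frac{2}{25} × \frac{4999}{5000}
     = \frac{20043}{250000}
P(D|+) = P(+|D)P(D)/P(+) = \frac{47}{20043}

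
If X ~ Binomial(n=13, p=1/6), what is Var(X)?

For X ~ Binomial(n=13, p=1/6):
Var(X) = \frac{65}{36}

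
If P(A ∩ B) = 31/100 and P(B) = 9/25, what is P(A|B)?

P(A|B) = P(A ∩ B) / P(B)
= (31/100) / (9/25)
= 31/36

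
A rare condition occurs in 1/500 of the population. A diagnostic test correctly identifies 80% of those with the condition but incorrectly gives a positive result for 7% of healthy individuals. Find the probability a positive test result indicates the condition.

Let D = the rare event, + = positive/flagged.
P(D) = 1/500
P(+|D) = 80/100 = 4/5
P(+|D') = 7/100
P(+) = P(+|D)P(D) + P(+|D')P(D')
     = \frac{4}{5} × \frac{1}{500} + \frac{7}{100} × \frac{499}{500}
     = \frac{3573}{50000}
P(D|+) = P(+|D)P(D)/P(+) = \frac{80}{3573}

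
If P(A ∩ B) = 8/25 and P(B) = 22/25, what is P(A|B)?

P(A|B) = P(A ∩ B) / P(B)
= (8/25) / (22/25)
= 4/11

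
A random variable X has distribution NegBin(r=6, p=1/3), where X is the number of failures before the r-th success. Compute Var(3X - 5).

For X ~ NegBin(r=6, p=1/3), where X is the number of failures before the r-th success:
Var(X) = 36
Var(3X - 5) = (3)² × Var(X) = 9 × 36 = 324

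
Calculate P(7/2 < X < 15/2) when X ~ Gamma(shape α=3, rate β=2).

P(7/2 < X < 15/2) = ∫_{7/2}^{15/2} f(x) dx
where f(x) = 4 x^{2} e^{- 2 x}
= \frac{-257 + 65 e^{8}}{2 e^{15}}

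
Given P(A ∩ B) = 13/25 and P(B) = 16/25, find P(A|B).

P(A|B) = P(A ∩ B) / P(B)
= (13/25) / (16/25)
= 13/16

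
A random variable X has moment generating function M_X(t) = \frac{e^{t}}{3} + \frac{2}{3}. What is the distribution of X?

The MGF M(t) = \frac{e^{t}}{3} + \frac{2}{3} is the standard form for the Bernoulli distribution.
Comparing with the known MGF formula identifies: Bernoulli(p=1/3)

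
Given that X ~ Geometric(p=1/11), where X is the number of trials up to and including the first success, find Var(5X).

For X ~ Geometric(p=1/11), where X is the number of trials up to and including the first success:
Var(X) = 110
Var(5X) = (5)² × Var(X) = 25 × 110 = 2750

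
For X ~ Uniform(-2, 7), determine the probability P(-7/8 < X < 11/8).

P(-7/8 < X < 11/8) = ∫_{-7/8}^{11/8} f(x) dx
where f(x) = \frac{1}{9}
= \frac{1}{4}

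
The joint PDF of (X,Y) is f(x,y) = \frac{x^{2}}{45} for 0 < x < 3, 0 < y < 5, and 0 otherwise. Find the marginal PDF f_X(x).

f_X(x) = ∫_0^5 f(x,y) dy
= ∫_0^5 \frac{x^{2}}{45} dy
= \frac{x^{2}}{9} for 0 < x < 3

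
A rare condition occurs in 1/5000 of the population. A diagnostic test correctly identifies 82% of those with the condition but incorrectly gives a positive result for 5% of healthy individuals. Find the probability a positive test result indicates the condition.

Let D = the rare event, + = positive/flagged.
P(D) = 1/5000
P(+|D) = 82/100 = 41/50
P(+|D') = 5/100 = 1/20
P(+) = P(+|D)P(D) + P(+|D')P(D')
     = \frac{41}{50} × \frac{1}{5000} + \frac{1}{20} × \frac{4999}{5000}
     = \frac{25077}{500000}
P(D|+) = P(+|D)P(D)/P(+) = \frac{82}{25077}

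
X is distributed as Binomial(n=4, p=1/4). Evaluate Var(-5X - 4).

For X ~ Binomial(n=4, p=1/4):
Var(X) = \frac{3}{4}
Var(-5X - 4) = (-5)² × Var(X) = 25 × \frac{3}{4} = \frac{75}{4}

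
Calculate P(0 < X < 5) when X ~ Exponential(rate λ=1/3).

P(0 < X < 5) = ∫_{0}^{5} f(x) dx
where f(x) = \frac{e^{- \frac{x}{3}}}{3}
= 1 - e^{- \frac{5}{3}}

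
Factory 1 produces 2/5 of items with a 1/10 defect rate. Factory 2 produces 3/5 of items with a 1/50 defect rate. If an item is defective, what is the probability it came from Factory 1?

Using Bayes' theorem:
P(F1) = 2/5, P(D|F1) = 1/10
P(F2) = 3/5, P(D|F2) = 1/50
P(D) = P(D|F1)P(F1) + P(D|F2)P(F2)
     = \frac{13}{250}
P(F1|D) = P(D|F1)P(F1) / P(D)
= \frac{10}{13}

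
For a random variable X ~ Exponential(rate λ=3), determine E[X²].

Using the identity E[X²] = Var(X) + (E[X])²:
E[X] = \frac{1}{3}
Var(X) = \frac{1}{9}
E[X²] = \frac{1}{9} + (\frac{1}{3})²
= \frac{2}{9}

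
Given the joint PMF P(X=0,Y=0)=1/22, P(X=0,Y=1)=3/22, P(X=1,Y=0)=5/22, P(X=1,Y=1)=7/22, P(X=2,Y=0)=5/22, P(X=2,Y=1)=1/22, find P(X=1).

P(X=1) = P(X=1,Y=0) + P(X=1,Y=1)
= 5/22 + 7/22
= 6/11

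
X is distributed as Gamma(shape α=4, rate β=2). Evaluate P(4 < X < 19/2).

P(4 < X < 19/2) = ∫_{4}^{19/2} f(x) dx
where f(x) = \frac{8 x^{3} e^{- 2 x}}{3}
= \frac{-4031 + 379 e^{11}}{3 e^{19}}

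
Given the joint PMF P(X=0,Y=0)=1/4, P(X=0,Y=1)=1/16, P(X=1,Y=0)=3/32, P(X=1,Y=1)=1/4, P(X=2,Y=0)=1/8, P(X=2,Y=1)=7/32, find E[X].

First find marginal of X:
P(X=0) = 5/16
P(X=1) = 11/32
P(X=2) = 11/32
E[X] = 0 × 5/16 + 1 × 11/32 + 2 × 11/32 = 33/32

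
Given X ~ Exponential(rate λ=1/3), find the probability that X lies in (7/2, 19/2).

P(7/2 < X < 19/2) = ∫_{7/2}^{19/2} f(x) dx
where f(x) = \frac{e^{- \frac{x}{3}}}{3}
= - \frac{1 - e^{2}}{e^{\frac{19}{6}}}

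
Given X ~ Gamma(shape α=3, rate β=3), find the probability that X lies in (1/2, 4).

P(1/2 < X < 4) = ∫_{1/2}^{4} f(x) dx
where f(x) = \frac{27 x^{2} e^{- 3 x}}{2}
= - \frac{85}{e^{12}} + \frac{29}{8 e^{\frac{3}{2}}}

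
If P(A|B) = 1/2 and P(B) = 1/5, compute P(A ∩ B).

By definition, P(A|B) = P(A ∩ B) / P(B)
So P(A ∩ B) = P(A|B) × P(B)
= 1/2 × 1/5
= 1/10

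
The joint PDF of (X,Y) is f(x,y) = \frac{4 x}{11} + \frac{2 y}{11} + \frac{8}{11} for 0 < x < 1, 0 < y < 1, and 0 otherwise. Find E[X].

E[X] = ∫_0^1 ∫_0^1 x × f(x,y) dy dx
= ∫_0^1 ∫_0^1 x × (\frac{4 x}{11} + \frac{2 y}{11} + \frac{8}{11}) dy dx
= \frac{35}{66}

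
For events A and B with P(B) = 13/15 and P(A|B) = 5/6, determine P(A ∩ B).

By definition, P(A|B) = P(A ∩ B) / P(B)
So P(A ∩ B) = P(A|B) × P(B)
= 5/6 × 13/15
= 13/18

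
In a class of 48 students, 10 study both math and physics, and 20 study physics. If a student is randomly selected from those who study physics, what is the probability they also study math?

P(A ∩ B) = 10/48 = 5/24
P(B) = 20/48 = 5/12
P(A|B) = P(A ∩ B) / P(B) = (5/24) / (5/12) = 1/2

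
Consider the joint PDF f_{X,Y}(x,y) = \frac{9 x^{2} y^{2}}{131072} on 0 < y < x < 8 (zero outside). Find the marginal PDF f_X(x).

f_X(x) = ∫_0^x \frac{9 x^{2} y^{2}}{131072} dy = \frac{3 x^{5}}{131072}
for 0 < x < 8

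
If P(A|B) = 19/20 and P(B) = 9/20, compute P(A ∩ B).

By definition, P(A|B) = P(A ∩ B) / P(B)
So P(A ∩ B) = P(A|B) × P(B)
= 19/20 × 9/20
= 171/400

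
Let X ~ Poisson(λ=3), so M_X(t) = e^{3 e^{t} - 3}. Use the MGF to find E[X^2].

To find E[X^2], compute M^(2)(0):
M^(1)(t) = 3 e^{t} e^{3 e^{t} - 3}
M^(2)(t) = 9 e^{2 t} e^{3 e^{t} - 3} + 3 e^{t} e^{3 e^{t} - 3}
M^(2)(0) = 12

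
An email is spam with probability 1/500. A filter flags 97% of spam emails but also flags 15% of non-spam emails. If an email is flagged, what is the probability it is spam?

Let D = the rare event, + = positive/flagged.
P(D) = 1/500
P(+|D) = 97/100
P(+|D') = 15/100 = 3/20
P(+) = P(+|D)P(D) + P(+|D')P(D')
     = \frac{97}{100} × \frac{1}{500} + \frac{3}{20} × \frac{499}{500}
     = \frac{3791}{25000}
P(D|+) = P(+|D)P(D)/P(+) = \frac{97}{7582}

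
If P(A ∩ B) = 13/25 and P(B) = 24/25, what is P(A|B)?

P(A|B) = P(A ∩ B) / P(B)
= (13/25) / (24/25)
= 13/24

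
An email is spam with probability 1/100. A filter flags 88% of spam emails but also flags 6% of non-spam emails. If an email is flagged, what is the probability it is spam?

Let D = the rare event, + = positive/flagged.
P(D) = 1/100
P(+|D) = 88/100 = 22/25
P(+|D') = 6/100 = 3/50
P(+) = P(+|D)P(D) + P(+|D')P(D')
     = \frac{22}{25} × \frac{1}{100} + \frac{3}{50} × \frac{99}{100}
     = \frac{341}{5000}
P(D|+) = P(+|D)P(D)/P(+) = \frac{4}{31}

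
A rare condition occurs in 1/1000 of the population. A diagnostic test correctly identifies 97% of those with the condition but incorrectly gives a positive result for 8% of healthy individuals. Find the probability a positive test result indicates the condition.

Let D = the rare event, + = positive/flagged.
P(D) = 1/1000
P(+|D) = 97/100
P(+|D') = 8/100 = 2/25
P(+) = P(+|D)P(D) + P(+|D')P(D')
     = \frac{97}{100} × \frac{1}{1000} + \frac{2}{25} × \frac{999}{1000}
     = \frac{8089}{100000}
P(D|+) = P(+|D)P(D)/P(+) = \frac{97}{8089}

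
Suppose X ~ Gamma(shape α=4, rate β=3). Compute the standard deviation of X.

For X ~ Gamma(shape α=4, rate β=3):
Var(X) = \frac{4}{9}
SD(X) = √(Var(X)) = √(\frac{4}{9}) = \frac{2}{3}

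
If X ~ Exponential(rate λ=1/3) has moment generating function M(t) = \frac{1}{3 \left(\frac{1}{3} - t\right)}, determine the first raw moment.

To find E[X], compute M^(1)(0):
M^(1)(t) = \frac{1}{3 \left(\frac{1}{3} - t\right)^{2}}
M^(1)(0) = 3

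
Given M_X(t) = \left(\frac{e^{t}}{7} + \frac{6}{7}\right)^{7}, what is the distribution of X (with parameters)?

The MGF M(t) = \left(\frac{e^{t}}{7} + \frac{6}{7}\right)^{7} is the standard form for the Binomial distribution.
Comparing with the known MGF formula identifies: Binomial(n=7, p=1/7)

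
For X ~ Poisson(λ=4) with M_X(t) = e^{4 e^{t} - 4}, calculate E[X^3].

To find E[X^3], compute M^(3)(0):
M^(1)(t) = 4 e^{t} e^{4 e^{t} - 4}
M^(2)(t) = 16 e^{2 t} e^{4 e^{t} - 4} + 4 e^{t} e^{4 e^{t} - 4}
M^(3)(t) = 64 e^{3 t} e^{4 e^{t} - 4} + 48 e^{2 t} e^{4 e^{t} - 4} + 4 e^{t} e^{4 e^{t} - 4}
M^(3)(0) = 116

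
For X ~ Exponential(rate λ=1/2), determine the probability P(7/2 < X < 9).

P(7/2 < X < 9) = ∫_{7/2}^{9} f(x) dx
where f(x) = \frac{e^{- \frac{x}{2}}}{2}
= - \frac{1}{e^{\frac{9}{2}}} + e^{- \frac{7}{4}}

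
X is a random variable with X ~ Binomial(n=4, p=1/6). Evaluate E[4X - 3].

For X ~ Binomial(n=4, p=1/6):
E[X] = \frac{2}{3}
E[4X - 3] = 4 × E[X] - 3 = - \frac{1}{3}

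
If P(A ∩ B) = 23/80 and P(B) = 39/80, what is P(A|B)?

P(A|B) = P(A ∩ B) / P(B)
= (23/80) / (39/80)
= 23/39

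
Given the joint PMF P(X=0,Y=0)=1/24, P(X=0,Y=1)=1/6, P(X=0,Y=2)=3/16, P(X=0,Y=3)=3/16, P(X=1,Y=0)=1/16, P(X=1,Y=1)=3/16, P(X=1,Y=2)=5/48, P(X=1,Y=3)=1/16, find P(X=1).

P(X=1) = P(X=1,Y=0) + P(X=1,Y=1) + P(X=1,Y=2) + P(X=1,Y=3)
= 1/16 + 3/16 + 5/48 + 1/16
= 5/12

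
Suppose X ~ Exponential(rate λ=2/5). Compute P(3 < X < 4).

P(3 < X < 4) = ∫_{3}^{4} f(x) dx
where f(x) = \frac{2 e^{- \frac{2 x}{5}}}{5}
= - \frac{1 - e^{\frac{2}{5}}}{e^{\frac{8}{5}}}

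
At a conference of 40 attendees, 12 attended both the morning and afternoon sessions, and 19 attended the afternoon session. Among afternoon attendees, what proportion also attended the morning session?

P(A ∩ B) = 12/40 = 3/10
P(B) = 19/40
P(A|B) = P(A ∩ B) / P(B) = (3/10) / (19/40) = 12/19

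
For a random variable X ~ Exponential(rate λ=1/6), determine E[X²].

Using the identity E[X²] = Var(X) + (E[X])²:
E[X] = 6
Var(X) = 36
E[X²] = 36 + (6)²
= 72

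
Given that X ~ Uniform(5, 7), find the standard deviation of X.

For X ~ Uniform(5, 7):
Var(X) = \frac{1}{3}
SD(X) = √(Var(X)) = √(\frac{1}{3}) = \frac{\sqrt{3}}{3}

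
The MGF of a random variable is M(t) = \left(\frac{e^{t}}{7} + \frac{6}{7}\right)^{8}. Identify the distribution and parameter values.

The MGF M(t) = \left(\frac{e^{t}}{7} + \frac{6}{7}\right)^{8} is the standard form for the Binomial distribution.
Comparing with the known MGF formula identifies: Binomial(n=8, p=1/7)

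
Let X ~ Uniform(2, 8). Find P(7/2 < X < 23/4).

P(7/2 < X < 23/4) = ∫_{7/2}^{23/4} f(x) dx
where f(x) = \frac{1}{6}
= \frac{3}{8}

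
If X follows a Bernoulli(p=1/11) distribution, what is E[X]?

For X ~ Bernoulli(p=1/11), the expected value is:
E[X] = \frac{1}{11}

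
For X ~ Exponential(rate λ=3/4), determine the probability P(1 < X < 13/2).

P(1 < X < 13/2) = ∫_{1}^{13/2} f(x) dx
where f(x) = \frac{3 e^{- \frac{3 x}{4}}}{4}
= - \frac{1}{e^{\frac{39}{8}}} + e^{- \frac{3}{4}}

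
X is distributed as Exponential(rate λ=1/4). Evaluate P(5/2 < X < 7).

P(5/2 < X < 7) = ∫_{5/2}^{7} f(x) dx
where f(x) = \frac{e^{- \frac{x}{4}}}{4}
= - \frac{1}{e^{\frac{7}{4}}} + e^{- \frac{5}{8}}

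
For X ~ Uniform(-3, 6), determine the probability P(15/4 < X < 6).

P(15/4 < X < 6) = ∫_{15/4}^{6} f(x) dx
where f(x) = \frac{1}{9}
= \frac{1}{4}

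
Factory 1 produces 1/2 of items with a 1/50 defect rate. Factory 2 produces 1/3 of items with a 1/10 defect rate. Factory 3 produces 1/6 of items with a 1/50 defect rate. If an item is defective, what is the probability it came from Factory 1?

Using Bayes' theorem:
P(F1) = 1/2, P(D|F1) = 1/50
P(F2) = 1/3, P(D|F2) = 1/10
P(F3) = 1/6, P(D|F3) = 1/50
P(D) = P(D|F1)P(F1) + P(D|F2)P(F2) + P(D|F3)P(F3)
     = \frac{7}{150}
P(F1|D) = P(D|F1)P(F1) / P(D)
= \frac{3}{14}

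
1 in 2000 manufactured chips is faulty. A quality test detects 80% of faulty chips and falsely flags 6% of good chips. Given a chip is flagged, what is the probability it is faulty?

Let D = the rare event, + = positive/flagged.
P(D) = 1/2000
P(+|D) = 80/100 = 4/5
P(+|D') = 6/100 = 3/50
P(+) = P(+|D)P(D) + P(+|D')P(D')
     = \frac{4}{5} × \frac{1}{2000} + \frac{3}{50} × \frac{1999}{2000}
     = \frac{6037}{100000}
P(D|+) = P(+|D)P(D)/P(+) = \frac{40}{6037}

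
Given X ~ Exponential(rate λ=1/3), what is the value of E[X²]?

Using the identity E[X²] = Var(X) + (E[X])²:
E[X] = 3
Var(X) = 9
E[X²] = 9 + (3)²
= 18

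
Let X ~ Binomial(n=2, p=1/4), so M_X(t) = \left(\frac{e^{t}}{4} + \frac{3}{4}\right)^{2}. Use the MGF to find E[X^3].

To find E[X^3], compute M^(3)(0):
M^(1)(t) = \frac{\left(\frac{e^{t}}{4} + \frac{3}{4}\right) e^{t}}{2}
M^(2)(t) = \frac{\left(\frac{e^{t}}{4} + \frac{3}{4}\right) e^{t}}{2} + \frac{e^{2 t}}{8}
M^(3)(t) = \frac{\left(\frac{e^{t}}{4} + \frac{3}{4}\right) e^{t}}{2} + \frac{3 e^{2 t}}{8}
M^(3)(0) = \frac{7}{8}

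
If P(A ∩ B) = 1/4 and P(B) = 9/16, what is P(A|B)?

P(A|B) = P(A ∩ B) / P(B)
= (1/4) / (9/16)
= 4/9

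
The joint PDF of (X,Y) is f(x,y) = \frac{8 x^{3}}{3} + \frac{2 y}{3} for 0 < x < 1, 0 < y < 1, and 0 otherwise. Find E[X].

E[X] = ∫_0^1 ∫_0^1 x × f(x,y) dy dx
= ∫_0^1 ∫_0^1 x × (\frac{8 x^{3}}{3} + \frac{2 y}{3}) dy dx
= \frac{7}{10}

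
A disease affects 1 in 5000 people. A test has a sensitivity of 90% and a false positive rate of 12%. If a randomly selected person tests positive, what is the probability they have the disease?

Let D = the rare event, + = positive/flagged.
P(D) = 1/5000
P(+|D) = 90/100 = 9/10
P(+|D') = 12/100 = 3/25
P(+) = P(+|D)P(D) + P(+|D')P(D')
     = \frac{9}{10} × \frac{1}{5000} + \frac{3}{25} × \frac{4999}{5000}
     = \frac{30039}{250000}
P(D|+) = P(+|D)P(D)/P(+) = \frac{15}{10013}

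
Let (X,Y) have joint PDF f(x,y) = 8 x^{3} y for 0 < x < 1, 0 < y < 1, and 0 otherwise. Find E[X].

E[X] = ∫_0^1 ∫_0^1 x × f(x,y) dy dx
= ∫_0^1 ∫_0^1 x × (8 x^{3} y) dy dx
= \frac{4}{5}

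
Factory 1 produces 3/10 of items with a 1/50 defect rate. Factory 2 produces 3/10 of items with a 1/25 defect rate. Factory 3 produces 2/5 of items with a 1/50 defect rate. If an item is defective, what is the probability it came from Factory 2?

Using Bayes' theorem:
P(F1) = 3/10, P(D|F1) = 1/50
P(F2) = 3/10, P(D|F2) = 1/25
P(F3) = 2/5, P(D|F3) = 1/50
P(D) = P(D|F1)P(F1) + P(D|F2)P(F2) + P(D|F3)P(F3)
     = \frac{13}{500}
P(F2|D) = P(D|F2)P(F2) / P(D)
= \frac{6}{13}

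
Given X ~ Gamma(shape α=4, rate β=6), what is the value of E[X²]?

Using the identity E[X²] = Var(X) + (E[X])²:
E[X] = \frac{2}{3}
Var(X) = \frac{1}{9}
E[X²] = \frac{1}{9} + (\frac{2}{3})²
= \frac{5}{9}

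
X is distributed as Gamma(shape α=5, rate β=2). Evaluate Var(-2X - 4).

For X ~ Gamma(shape α=5, rate β=2):
Var(X) = \frac{5}{4}
Var(-2X - 4) = (-2)² × Var(X) = 4 × \frac{5}{4} = 5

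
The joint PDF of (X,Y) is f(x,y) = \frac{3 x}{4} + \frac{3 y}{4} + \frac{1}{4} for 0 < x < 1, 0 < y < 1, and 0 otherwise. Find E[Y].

E[Y] = ∫_0^1 ∫_0^1 y × f(x,y) dx dy
= \frac{9}{16}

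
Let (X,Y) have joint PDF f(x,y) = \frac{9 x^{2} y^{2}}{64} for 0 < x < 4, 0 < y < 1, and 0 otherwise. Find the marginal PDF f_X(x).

f_X(x) = ∫_0^1 f(x,y) dy
= ∫_0^1 \frac{9 x^{2} y^{2}}{64} dy
= \frac{3 x^{2}}{64} for 0 < x < 4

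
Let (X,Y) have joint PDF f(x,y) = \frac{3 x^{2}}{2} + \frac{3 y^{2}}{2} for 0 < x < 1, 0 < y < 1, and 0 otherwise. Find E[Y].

E[Y] = ∫_0^1 ∫_0^1 y × f(x,y) dx dy
= \frac{5}{8}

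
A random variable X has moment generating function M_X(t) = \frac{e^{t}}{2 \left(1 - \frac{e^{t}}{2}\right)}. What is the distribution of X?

The MGF M(t) = \frac{e^{t}}{2 \left(1 - \frac{e^{t}}{2}\right)} is the standard form for the Geometric distribution.
Comparing with the known MGF formula identifies: Geometric(p=1/2), X = trial number of first success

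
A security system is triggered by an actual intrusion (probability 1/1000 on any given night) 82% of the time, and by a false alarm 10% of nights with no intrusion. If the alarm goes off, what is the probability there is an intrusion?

Let D = the rare event, + = positive/flagged.
P(D) = 1/1000
P(+|D) = 82/100 = 41/50
P(+|D') = 10/100 = 1/10
P(+) = P(+|D)P(D) + P(+|D')P(D')
     = \frac{41}{50} × \frac{1}{1000} + \frac{1}{10} × \frac{999}{1000}
     = \frac{1259}{12500}
P(D|+) = P(+|D)P(D)/P(+) = \frac{41}{5036}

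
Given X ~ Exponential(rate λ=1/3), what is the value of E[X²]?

Using the identity E[X²] = Var(X) + (E[X])²:
E[X] = 3
Var(X) = 9
E[X²] = 9 + (3)²
= 18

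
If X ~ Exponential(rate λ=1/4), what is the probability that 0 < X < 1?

P(0 < X < 1) = ∫_{0}^{1} f(x) dx
where f(x) = \frac{e^{- \frac{x}{4}}}{4}
= 1 - e^{- \frac{1}{4}}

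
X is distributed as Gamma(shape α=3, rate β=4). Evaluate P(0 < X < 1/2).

P(0 < X < 1/2) = ∫_{0}^{1/2} f(x) dx
where f(x) = 32 x^{2} e^{- 4 x}
= 1 - \frac{5}{e^{2}}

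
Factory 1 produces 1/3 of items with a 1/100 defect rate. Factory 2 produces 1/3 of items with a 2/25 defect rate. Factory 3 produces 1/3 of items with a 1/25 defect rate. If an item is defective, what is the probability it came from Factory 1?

Using Bayes' theorem:
P(F1) = 1/3, P(D|F1) = 1/100
P(F2) = 1/3, P(D|F2) = 2/25
P(F3) = 1/3, P(D|F3) = 1/25
P(D) = P(D|F1)P(F1) + P(D|F2)P(F2) + P(D|F3)P(F3)
     = \frac{13}{300}
P(F1|D) = P(D|F1)P(F1) / P(D)
= \frac{1}{13}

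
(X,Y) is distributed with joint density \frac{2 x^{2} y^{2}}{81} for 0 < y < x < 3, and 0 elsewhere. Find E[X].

f_X(x) = ∫_0^x \frac{2 x^{2} y^{2}}{81} dy = \frac{2 x^{5}}{243}
E[X] = ∫_0^3 x × (\frac{2 x^{5}}{243}) dx = \frac{18}{7}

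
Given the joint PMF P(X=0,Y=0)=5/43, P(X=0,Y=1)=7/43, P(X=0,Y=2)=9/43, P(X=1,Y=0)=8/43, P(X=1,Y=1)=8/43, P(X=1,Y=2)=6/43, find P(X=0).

P(X=0) = P(X=0,Y=0) + P(X=0,Y=1) + P(X=0,Y=2)
= 5/43 + 7/43 + 9/43
= 21/43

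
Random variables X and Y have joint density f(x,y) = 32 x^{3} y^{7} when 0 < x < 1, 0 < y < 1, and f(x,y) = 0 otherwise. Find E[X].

E[X] = ∫_0^1 ∫_0^1 x × f(x,y) dy dx
= ∫_0^1 ∫_0^1 x × (32 x^{3} y^{7}) dy dx
= \frac{4}{5}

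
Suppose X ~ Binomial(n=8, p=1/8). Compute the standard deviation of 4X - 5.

For X ~ Binomial(n=8, p=1/8):
Var(X) = \frac{7}{8}
SD(X) = √(Var(X)) = √(\frac{7}{8}) = \frac{\sqrt{14}}{4}
SD(4X - 5) = |4| × SD(X) = 4 × \frac{\sqrt{14}}{4} = \sqrt{14}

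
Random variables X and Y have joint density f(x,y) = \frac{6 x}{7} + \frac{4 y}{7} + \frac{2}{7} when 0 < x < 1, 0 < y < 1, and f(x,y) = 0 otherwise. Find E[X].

E[X] = ∫_0^1 ∫_0^1 x × f(x,y) dy dx
= ∫_0^1 ∫_0^1 x × (\frac{6 x}{7} + \frac{4 y}{7} + \frac{2}{7}) dy dx
= \frac{4}{7}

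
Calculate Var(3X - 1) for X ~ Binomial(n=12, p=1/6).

For X ~ Binomial(n=12, p=1/6):
Var(X) = \frac{5}{3}
Var(3X - 1) = (3)² × Var(X) = 9 × \frac{5}{3} = 15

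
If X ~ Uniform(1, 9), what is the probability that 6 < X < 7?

P(6 < X < 7) = ∫_{6}^{7} f(x) dx
where f(x) = \frac{1}{8}
= \frac{1}{8}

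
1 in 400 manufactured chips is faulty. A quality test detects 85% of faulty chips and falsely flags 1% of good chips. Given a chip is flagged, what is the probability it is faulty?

Let D = the rare event, + = positive/flagged.
P(D) = 1/400
P(+|D) = 85/100 = 17/20
P(+|D') = 1/100
P(+) = P(+|D)P(D) + P(+|D')P(D')
     = \frac{17}{20} × \frac{1}{400} + \frac{1}{100} × \frac{399}{400}
     = \frac{121}{10000}
P(D|+) = P(+|D)P(D)/P(+) = \frac{85}{484}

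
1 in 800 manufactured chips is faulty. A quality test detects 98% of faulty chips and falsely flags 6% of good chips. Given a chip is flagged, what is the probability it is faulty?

Let D = the rare event, + = positive/flagged.
P(D) = 1/800
P(+|D) = 98/100 = 49/50
P(+|D') = 6/100 = 3/50
P(+) = P(+|D)P(D) + P(+|D')P(D')
     = \frac{49}{50} × \frac{1}{800} + \frac{3}{50} × \frac{799}{800}
     = \frac{1223}{20000}
P(D|+) = P(+|D)P(D)/P(+) = \frac{49}{2446}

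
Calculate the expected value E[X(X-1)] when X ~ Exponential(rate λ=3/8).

E[X(X-1)] = E[X² - X] = E[X²] - E[X]
E[X] = \frac{8}{3}
E[X²] = Var(X) + (E[X])² = \frac{64}{9} + (\frac{8}{3})² = \frac{128}{9}
E[X(X-1)] = \frac{128}{9} - \frac{8}{3} = \frac{104}{9}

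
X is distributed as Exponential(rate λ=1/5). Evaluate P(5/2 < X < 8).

P(5/2 < X < 8) = ∫_{5/2}^{8} f(x) dx
where f(x) = \frac{e^{- \frac{x}{5}}}{5}
= - \frac{1}{e^{\frac{8}{5}}} + e^{- \frac{1}{2}}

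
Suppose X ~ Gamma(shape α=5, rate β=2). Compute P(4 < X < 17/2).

P(4 < X < 17/2) = ∫_{4}^{17/2} f(x) dx
where f(x) = \frac{4 x^{4} e^{- 2 x}}{3}
= \frac{3 \left(-11897 + 792 e^{9}\right)}{8 e^{17}}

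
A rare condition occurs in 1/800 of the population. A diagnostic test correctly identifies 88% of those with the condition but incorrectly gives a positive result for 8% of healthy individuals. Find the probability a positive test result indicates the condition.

Let D = the rare event, + = positive/flagged.
P(D) = 1/800
P(+|D) = 88/100 = 22/25
P(+|D') = 8/100 = 2/25
P(+) = P(+|D)P(D) + P(+|D')P(D')
     = \frac{22}{25} × \frac{1}{800} + \frac{2}{25} × \frac{799}{800}
     = \frac{81}{1000}
P(D|+) = P(+|D)P(D)/P(+) = \frac{11}{810}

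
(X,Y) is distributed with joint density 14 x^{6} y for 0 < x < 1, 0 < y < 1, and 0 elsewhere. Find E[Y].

E[Y] = ∫_0^1 ∫_0^1 y × f(x,y) dx dy
= \frac{2}{3}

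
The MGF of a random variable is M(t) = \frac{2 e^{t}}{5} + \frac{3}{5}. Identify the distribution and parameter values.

The MGF M(t) = \frac{2 e^{t}}{5} + \frac{3}{5} is the standard form for the Bernoulli distribution.
Comparing with the known MGF formula identifies: Bernoulli(p=2/5)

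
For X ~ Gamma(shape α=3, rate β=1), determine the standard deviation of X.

For X ~ Gamma(shape α=3, rate β=1):
Var(X) = 3
SD(X) = √(Var(X)) = √(3) = \sqrt{3}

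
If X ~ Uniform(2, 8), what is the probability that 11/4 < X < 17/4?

P(11/4 < X < 17/4) = ∫_{11/4}^{17/4} f(x) dx
where f(x) = \frac{1}{6}
= \frac{1}{4}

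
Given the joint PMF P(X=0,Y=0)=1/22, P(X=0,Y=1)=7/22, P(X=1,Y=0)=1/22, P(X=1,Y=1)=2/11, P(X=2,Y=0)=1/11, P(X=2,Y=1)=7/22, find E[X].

First find marginal of X:
P(X=0) = 4/11
P(X=1) = 5/22
P(X=2) = 9/22
E[X] = 0 × 4/11 + 1 × 5/22 + 2 × 9/22 = 23/22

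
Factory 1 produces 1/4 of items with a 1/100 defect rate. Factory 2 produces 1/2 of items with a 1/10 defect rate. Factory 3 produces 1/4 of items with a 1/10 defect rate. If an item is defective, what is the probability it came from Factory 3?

Using Bayes' theorem:
P(F1) = 1/4, P(D|F1) = 1/100
P(F2) = 1/2, P(D|F2) = 1/10
P(F3) = 1/4, P(D|F3) = 1/10
P(D) = P(D|F1)P(F1) + P(D|F2)P(F2) + P(D|F3)P(F3)
     = \frac{31}{400}
P(F3|D) = P(D|F3)P(F3) / P(D)
= \frac{10}{31}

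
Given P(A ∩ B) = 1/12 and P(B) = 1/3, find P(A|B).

P(A|B) = P(A ∩ B) / P(B)
= (1/12) / (1/3)
= 1/4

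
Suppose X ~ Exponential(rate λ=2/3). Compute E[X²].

Using the identity E[X²] = Var(X) + (E[X])²:
E[X] = \frac{3}{2}
Var(X) = \frac{9}{4}
E[X²] = \frac{9}{4} + (\frac{3}{2})²
= \frac{9}{2}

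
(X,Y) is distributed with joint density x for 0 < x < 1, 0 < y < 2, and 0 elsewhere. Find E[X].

f_X(x) = ∫_0^2 x dy = 2 x
E[X] = ∫_0^1 x × (2 x) dx = \frac{2}{3}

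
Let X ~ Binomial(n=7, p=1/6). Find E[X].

For X ~ Binomial(n=7, p=1/6), the expected value is:
E[X] = \frac{7}{6}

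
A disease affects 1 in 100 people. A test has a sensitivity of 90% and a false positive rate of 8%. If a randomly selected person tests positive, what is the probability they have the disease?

Let D = the rare event, + = positive/flagged.
P(D) = 1/100
P(+|D) = 90/100 = 9/10
P(+|D') = 8/100 = 2/25
P(+) = P(+|D)P(D) + P(+|D')P(D')
     = \frac{9}{10} × \frac{1}{100} + \frac{2}{25} × \frac{99}{100}
     = \frac{441}{5000}
P(D|+) = P(+|D)P(D)/P(+) = \frac{5}{49}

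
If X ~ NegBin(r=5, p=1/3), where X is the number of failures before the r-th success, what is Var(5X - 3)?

For X ~ NegBin(r=5, p=1/3), where X is the number of failures before the r-th success:
Var(X) = 30
Var(5X - 3) = (5)² × Var(X) = 25 × 30 = 750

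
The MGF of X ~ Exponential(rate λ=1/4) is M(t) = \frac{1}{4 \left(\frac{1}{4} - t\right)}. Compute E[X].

To find E[X], compute M^(1)(0):
M^(1)(t) = \frac{1}{4 \left(\frac{1}{4} - t\right)^{2}}
M^(1)(0) = 4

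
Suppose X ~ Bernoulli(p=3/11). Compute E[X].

For X ~ Bernoulli(p=3/11), the expected value is:
E[X] = \frac{3}{11}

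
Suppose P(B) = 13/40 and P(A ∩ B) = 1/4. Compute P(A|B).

P(A|B) = P(A ∩ B) / P(B)
= (1/4) / (13/40)
= 10/13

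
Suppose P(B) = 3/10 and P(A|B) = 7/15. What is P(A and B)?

By definition, P(A|B) = P(A ∩ B) / P(B)
So P(A ∩ B) = P(A|B) × P(B)
= 7/15 × 3/10
= 7/50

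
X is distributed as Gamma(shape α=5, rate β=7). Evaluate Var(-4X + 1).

For X ~ Gamma(shape α=5, rate β=7):
Var(X) = \frac{5}{49}
Var(-4X + 1) = (-4)² × Var(X) = 16 × \frac{5}{49} = \frac{80}{49}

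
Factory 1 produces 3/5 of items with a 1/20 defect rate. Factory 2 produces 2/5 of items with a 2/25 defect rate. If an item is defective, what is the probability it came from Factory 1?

Using Bayes' theorem:
P(F1) = 3/5, P(D|F1) = 1/20
P(F2) = 2/5, P(D|F2) = 2/25
P(D) = P(D|F1)P(F1) + P(D|F2)P(F2)
     = \frac{31}{500}
P(F1|D) = P(D|F1)P(F1) / P(D)
= \frac{15}{31}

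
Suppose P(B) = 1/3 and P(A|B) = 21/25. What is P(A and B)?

By definition, P(A|B) = P(A ∩ B) / P(B)
So P(A ∩ B) = P(A|B) × P(B)
= 21/25 × 1/3
= 7/25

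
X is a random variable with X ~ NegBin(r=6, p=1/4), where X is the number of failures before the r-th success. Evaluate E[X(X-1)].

E[X(X-1)] = E[X² - X] = E[X²] - E[X]
E[X] = 18
E[X²] = Var(X) + (E[X])² = 72 + (18)² = 396
E[X(X-1)] = 396 - 18 = 378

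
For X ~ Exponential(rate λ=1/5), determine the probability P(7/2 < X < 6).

P(7/2 < X < 6) = ∫_{7/2}^{6} f(x) dx
where f(x) = \frac{e^{- \frac{x}{5}}}{5}
= - \frac{1}{e^{\frac{6}{5}}} + e^{- \frac{7}{10}}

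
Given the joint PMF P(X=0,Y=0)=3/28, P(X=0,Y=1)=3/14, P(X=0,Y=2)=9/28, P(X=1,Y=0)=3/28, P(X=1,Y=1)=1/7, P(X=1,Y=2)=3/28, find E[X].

First find marginal of X:
P(X=0) = 9/14
P(X=1) = 5/14
E[X] = 0 × 9/14 + 1 × 5/14 = 5/14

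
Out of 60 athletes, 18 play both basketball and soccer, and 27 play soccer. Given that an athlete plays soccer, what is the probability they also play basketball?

P(A ∩ B) = 18/60 = 3/10
P(B) = 27/60 = 9/20
P(A|B) = P(A ∩ B) / P(B) = (3/10) / (9/20) = 2/3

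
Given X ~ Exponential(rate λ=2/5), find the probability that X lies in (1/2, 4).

P(1/2 < X < 4) = ∫_{1/2}^{4} f(x) dx
where f(x) = \frac{2 e^{- \frac{2 x}{5}}}{5}
= - \frac{1 - e^{\frac{7}{5}}}{e^{\frac{8}{5}}}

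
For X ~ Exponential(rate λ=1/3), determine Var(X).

For X ~ Exponential(rate λ=1/3):
Var(X) = 9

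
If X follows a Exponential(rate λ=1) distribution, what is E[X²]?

Using the identity E[X²] = Var(X) + (E[X])²:
E[X] = 1
Var(X) = 1
E[X²] = 1 + (1)²
= 2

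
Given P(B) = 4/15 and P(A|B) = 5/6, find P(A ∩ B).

By definition, P(A|B) = P(A ∩ B) / P(B)
So P(A ∩ B) = P(A|B) × P(B)
= 5/6 × 4/15
= 2/9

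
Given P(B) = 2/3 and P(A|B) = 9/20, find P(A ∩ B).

By definition, P(A|B) = P(A ∩ B) / P(B)
So P(A ∩ B) = P(A|B) × P(B)
= 9/20 × 2/3
= 3/10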